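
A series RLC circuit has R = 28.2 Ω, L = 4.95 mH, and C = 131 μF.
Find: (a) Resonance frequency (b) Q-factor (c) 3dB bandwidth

Step 1 — Resonance: ω₀ = 1/√(LC) = 1/√(0.00495·0.000131) = 1242 rad/s.
Step 2 — f₀ = ω₀/(2π) = 197.6 Hz.
Step 3 — Series Q: Q = ω₀L/R = 1242·0.00495/28.2 = 0.218.
Step 4 — Bandwidth: Δω = ω₀/Q = 5697 rad/s; BW = Δω/(2π) = 906.7 Hz.

(a) f₀ = 197.6 Hz  (b) Q = 0.218  (c) BW = 906.7 Hz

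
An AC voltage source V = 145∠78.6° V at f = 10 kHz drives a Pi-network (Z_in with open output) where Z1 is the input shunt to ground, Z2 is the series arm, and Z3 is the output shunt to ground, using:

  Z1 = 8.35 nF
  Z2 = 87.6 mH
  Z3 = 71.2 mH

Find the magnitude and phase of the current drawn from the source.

Step 1 — Angular frequency: ω = 2π·f = 2π·1e+04 = 6.283e+04 rad/s.
Step 2 — Component impedances:
  Z1: Z = 1/(jωC) = -j/(ω·C) = 0 - j1906 Ω
  Z2: Z = jωL = j·6.283e+04·0.0876 = 0 + j5504 Ω
  Z3: Z = jωL = j·6.283e+04·0.0712 = 0 + j4474 Ω
Step 3 — With open output, the series arm Z2 and the output shunt Z3 appear in series to ground: Z2 + Z3 = 0 + j9978 Ω.
Step 4 — Parallel with input shunt Z1: Z_in = Z1 || (Z2 + Z3) = 0 - j2356 Ω = 2356∠-90.0° Ω.
Step 5 — Source phasor: V = 145∠78.6° V = 28.66 + j142.1 V.
Step 6 — Ohm's law: I = V / Z_total = (28.66 + j142.1) / (0 - j2356) = -0.06033 + j0.01216 A.
Step 7 — Convert to polar: |I| = 0.06154 A, ∠I = 168.6°.

I = 0.06154∠168.6° A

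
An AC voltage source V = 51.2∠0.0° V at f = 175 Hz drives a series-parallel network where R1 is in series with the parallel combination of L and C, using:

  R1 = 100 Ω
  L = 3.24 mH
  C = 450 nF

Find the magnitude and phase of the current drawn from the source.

Step 1 — Angular frequency: ω = 2π·f = 2π·175 = 1100 rad/s.
Step 2 — Component impedances:
  R1: Z = R = 100 Ω
  L: Z = jωL = j·1100·0.00324 = 0 + j3.563 Ω
  C: Z = 1/(jωC) = -j/(ω·C) = 0 - j2021 Ω
Step 3 — Parallel branch: L || C = 1/(1/L + 1/C) = 0 + j3.569 Ω.
Step 4 — Series with R1: Z_total = R1 + (L || C) = 100 + j3.569 Ω = 100.1∠2.0° Ω.
Step 5 — Source phasor: V = 51.2∠0.0° V = 51.2 V.
Step 6 — Ohm's law: I = V / Z_total = (51.2) / (100 + j3.569) = 0.5113 - j0.01825 A.
Step 7 — Convert to polar: |I| = 0.5117 A, ∠I = -2.0°.

I = 0.5117∠-2.0° A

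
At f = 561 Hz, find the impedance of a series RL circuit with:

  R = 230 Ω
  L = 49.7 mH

Step 1 — Angular frequency: ω = 2π·f = 2π·561 = 3525 rad/s.
Step 2 — Component impedances:
  R: Z = R = 230 Ω
  L: Z = jωL = j·3525·0.0497 = 0 + j175.2 Ω
Step 3 — Series combination: Z_total = R + L = 230 + j175.2 Ω = 289.1∠37.3° Ω.

Z = 230 + j175.2 Ω = 289.1∠37.3° Ω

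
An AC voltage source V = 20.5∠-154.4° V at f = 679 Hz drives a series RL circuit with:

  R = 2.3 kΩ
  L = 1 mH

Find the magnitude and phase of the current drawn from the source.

Step 1 — Angular frequency: ω = 2π·f = 2π·679 = 4266 rad/s.
Step 2 — Component impedances:
  R: Z = R = 2300 Ω
  L: Z = jωL = j·4266·0.001 = 0 + j4.266 Ω
Step 3 — Series combination: Z_total = R + L = 2300 + j4.266 Ω = 2300∠0.1° Ω.
Step 4 — Source phasor: V = 20.5∠-154.4° V = -18.49 - j8.858 V.
Step 5 — Ohm's law: I = V / Z_total = (-18.49 - j8.858) / (2300 + j4.266) = -0.008045 - j0.003836 A.
Step 6 — Convert to polar: |I| = 0.008913 A, ∠I = -154.5°.

I = 0.008913∠-154.5° A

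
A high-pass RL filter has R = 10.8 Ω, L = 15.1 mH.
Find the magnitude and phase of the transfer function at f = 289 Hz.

Step 1 — Angular frequency: ω = 2π·289 = 1816 rad/s.
Step 2 — Transfer function: H(jω) = jωL/(R + jωL).
Step 3 — Numerator jωL = j·27.42; denominator R + jωL = 10.8 + j27.42.
Step 4 — H = 0.8657 + j0.341.
Step 5 — Magnitude: |H| = 0.9304 (-0.6 dB); phase: φ = 21.5°.

|H| = 0.9304 (-0.6 dB), φ = 21.5°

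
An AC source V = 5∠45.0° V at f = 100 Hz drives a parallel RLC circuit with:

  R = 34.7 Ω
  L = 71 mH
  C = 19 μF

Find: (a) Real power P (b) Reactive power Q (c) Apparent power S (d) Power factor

Step 1 — Angular frequency: ω = 2π·f = 2π·100 = 628.3 rad/s.
Step 2 — Component impedances:
  R: Z = R = 34.7 Ω
  L: Z = jωL = j·628.3·0.071 = 0 + j44.61 Ω
  C: Z = 1/(jωC) = -j/(ω·C) = 0 - j83.77 Ω
Step 3 — Parallel combination: 1/Z_total = 1/R + 1/L + 1/C; Z_total = 30.65 + j11.14 Ω = 32.61∠20.0° Ω.
Step 4 — Source phasor: V = 5∠45.0° V = 3.536 + j3.536 V.
Step 5 — Current: I = V / Z = 0.1389 + j0.06484 A = 0.1533∠25.0° A.
Step 6 — Complex power: S = V·I* = 0.7205 + j0.262 VA.
Step 7 — Real power: P = Re(S) = 0.7205 W.
Step 8 — Reactive power: Q = Im(S) = 0.262 VAR.
Step 9 — Apparent power: |S| = 0.7666 VA.
Step 10 — Power factor: PF = P/|S| = 0.9398 (lagging).

(a) P = 0.7205 W  (b) Q = 0.262 VAR  (c) S = 0.7666 VA  (d) PF = 0.9398 (lagging)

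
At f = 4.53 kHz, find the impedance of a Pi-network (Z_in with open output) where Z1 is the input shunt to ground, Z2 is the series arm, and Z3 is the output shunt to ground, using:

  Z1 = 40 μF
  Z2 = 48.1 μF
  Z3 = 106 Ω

Step 1 — Angular frequency: ω = 2π·f = 2π·4530 = 2.846e+04 rad/s.
Step 2 — Component impedances:
  Z1: Z = 1/(jωC) = -j/(ω·C) = 0 - j0.8783 Ω
  Z2: Z = 1/(jωC) = -j/(ω·C) = 0 - j0.7304 Ω
  Z3: Z = R = 106 Ω
Step 3 — With open output, the series arm Z2 and the output shunt Z3 appear in series to ground: Z2 + Z3 = 106 - j0.7304 Ω.
Step 4 — Parallel with input shunt Z1: Z_in = Z1 || (Z2 + Z3) = 0.007276 - j0.8782 Ω = 0.8783∠-89.5° Ω.

Z = 0.007276 - j0.8782 Ω = 0.8783∠-89.5° Ω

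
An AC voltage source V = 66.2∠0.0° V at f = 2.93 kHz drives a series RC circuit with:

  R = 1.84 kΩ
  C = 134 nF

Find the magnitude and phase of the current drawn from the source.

Step 1 — Angular frequency: ω = 2π·f = 2π·2930 = 1.841e+04 rad/s.
Step 2 — Component impedances:
  R: Z = R = 1840 Ω
  C: Z = 1/(jωC) = -j/(ω·C) = 0 - j405.4 Ω
Step 3 — Series combination: Z_total = R + C = 1840 - j405.4 Ω = 1884∠-12.4° Ω.
Step 4 — Source phasor: V = 66.2∠0.0° V = 66.2 V.
Step 5 — Ohm's law: I = V / Z_total = (66.2) / (1840 - j405.4) = 0.03431 + j0.007559 A.
Step 6 — Convert to polar: |I| = 0.03514 A, ∠I = 12.4°.

I = 0.03514∠12.4° A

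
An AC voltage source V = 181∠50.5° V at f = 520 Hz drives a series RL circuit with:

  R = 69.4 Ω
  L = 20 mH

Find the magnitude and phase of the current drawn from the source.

Step 1 — Angular frequency: ω = 2π·f = 2π·520 = 3267 rad/s.
Step 2 — Component impedances:
  R: Z = R = 69.4 Ω
  L: Z = jωL = j·3267·0.02 = 0 + j65.35 Ω
Step 3 — Series combination: Z_total = R + L = 69.4 + j65.35 Ω = 95.32∠43.3° Ω.
Step 4 — Source phasor: V = 181∠50.5° V = 115.1 + j139.7 V.
Step 5 — Ohm's law: I = V / Z_total = (115.1 + j139.7) / (69.4 + j65.35) = 1.884 + j0.2388 A.
Step 6 — Convert to polar: |I| = 1.899 A, ∠I = 7.2°.

I = 1.899∠7.2° A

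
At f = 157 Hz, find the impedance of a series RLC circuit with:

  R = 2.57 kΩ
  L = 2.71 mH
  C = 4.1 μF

Step 1 — Angular frequency: ω = 2π·f = 2π·157 = 986.5 rad/s.
Step 2 — Component impedances:
  R: Z = R = 2570 Ω
  L: Z = jωL = j·986.5·0.00271 = 0 + j2.673 Ω
  C: Z = 1/(jωC) = -j/(ω·C) = 0 - j247.3 Ω
Step 3 — Series combination: Z_total = R + L + C = 2570 - j244.6 Ω = 2582∠-5.4° Ω.

Z = 2570 - j244.6 Ω = 2582∠-5.4° Ω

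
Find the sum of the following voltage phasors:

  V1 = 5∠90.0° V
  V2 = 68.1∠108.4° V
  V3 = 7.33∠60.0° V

Step 1 — Convert each phasor to rectangular form:
  V1 = 5·(cos(90.0°) + j·sin(90.0°)) = 0 + j5 V
  V2 = 68.1·(cos(108.4°) + j·sin(108.4°)) = -21.5 + j64.62 V
  V3 = 7.33·(cos(60.0°) + j·sin(60.0°)) = 3.665 + j6.348 V
Step 2 — Sum components: V_total = -17.83 + j75.97 V.
Step 3 — Convert to polar: |V_total| = 78.03 V, ∠V_total = 103.2°.

V_total = 78.03∠103.2° V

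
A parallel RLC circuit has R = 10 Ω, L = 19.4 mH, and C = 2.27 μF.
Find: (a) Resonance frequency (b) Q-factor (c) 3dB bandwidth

Step 1 — Resonance: ω₀ = 1/√(LC) = 1/√(0.0194·2.27e-06) = 4765 rad/s.
Step 2 — f₀ = ω₀/(2π) = 758.4 Hz.
Step 3 — Parallel Q: Q = R/(ω₀L) = 10/(4765·0.0194) = 0.1082.
Step 4 — Bandwidth: Δω = ω₀/Q = 4.405e+04 rad/s; BW = Δω/(2π) = 7011 Hz.

(a) f₀ = 758.4 Hz  (b) Q = 0.1082  (c) BW = 7011 Hz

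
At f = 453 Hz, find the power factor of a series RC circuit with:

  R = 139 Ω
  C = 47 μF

Step 1 — Angular frequency: ω = 2π·f = 2π·453 = 2846 rad/s.
Step 2 — Component impedances:
  R: Z = R = 139 Ω
  C: Z = 1/(jωC) = -j/(ω·C) = 0 - j7.475 Ω
Step 3 — Series combination: Z_total = R + C = 139 - j7.475 Ω = 139.2∠-3.1° Ω.
Step 4 — Power factor: PF = cos(φ) = Re(Z)/|Z| = 139/139.2 = 0.9986.
Step 5 — Type: Im(Z) = -7.475 ⇒ leading (phase φ = -3.1°).

PF = 0.9986 (leading, φ = -3.1°)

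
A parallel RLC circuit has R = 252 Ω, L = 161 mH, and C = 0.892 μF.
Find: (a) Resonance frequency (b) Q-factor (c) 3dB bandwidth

Step 1 — Resonance: ω₀ = 1/√(LC) = 1/√(0.161·8.92e-07) = 2639 rad/s.
Step 2 — f₀ = ω₀/(2π) = 420 Hz.
Step 3 — Parallel Q: Q = R/(ω₀L) = 252/(2639·0.161) = 0.5932.
Step 4 — Bandwidth: Δω = ω₀/Q = 4449 rad/s; BW = Δω/(2π) = 708 Hz.

(a) f₀ = 420 Hz  (b) Q = 0.5932  (c) BW = 708 Hz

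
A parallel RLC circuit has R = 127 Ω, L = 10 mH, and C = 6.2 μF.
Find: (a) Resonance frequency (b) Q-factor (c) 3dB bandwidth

Step 1 — Resonance: ω₀ = 1/√(LC) = 1/√(0.01·6.2e-06) = 4016 rad/s.
Step 2 — f₀ = ω₀/(2π) = 639.2 Hz.
Step 3 — Parallel Q: Q = R/(ω₀L) = 127/(4016·0.01) = 3.162.
Step 4 — Bandwidth: Δω = ω₀/Q = 1270 rad/s; BW = Δω/(2π) = 202.1 Hz.

(a) f₀ = 639.2 Hz  (b) Q = 3.162  (c) BW = 202.1 Hz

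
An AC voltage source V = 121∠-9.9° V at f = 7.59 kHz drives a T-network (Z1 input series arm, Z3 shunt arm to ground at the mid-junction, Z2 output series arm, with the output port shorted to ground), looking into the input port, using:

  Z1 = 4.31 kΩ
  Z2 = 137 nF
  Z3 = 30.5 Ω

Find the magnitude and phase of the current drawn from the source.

Step 1 — Angular frequency: ω = 2π·f = 2π·7590 = 4.769e+04 rad/s.
Step 2 — Component impedances:
  Z1: Z = R = 4310 Ω
  Z2: Z = 1/(jωC) = -j/(ω·C) = 0 - j153.1 Ω
  Z3: Z = R = 30.5 Ω
Step 3 — With the output port shorted to ground, the output series arm Z2 runs from the junction to ground; the shunt arm Z3 also runs from the junction to ground. They appear in parallel: Z3 || Z2 = 29.34 - j5.846 Ω.
Step 4 — Series with input arm Z1: Z_in = Z1 + (Z3 || Z2) = 4339 - j5.846 Ω = 4339∠-0.1° Ω.
Step 5 — Source phasor: V = 121∠-9.9° V = 119.2 - j20.8 V.
Step 6 — Ohm's law: I = V / Z_total = (119.2 - j20.8) / (4339 - j5.846) = 0.02748 - j0.004757 A.
Step 7 — Convert to polar: |I| = 0.02788 A, ∠I = -9.8°.

I = 0.02788∠-9.8° A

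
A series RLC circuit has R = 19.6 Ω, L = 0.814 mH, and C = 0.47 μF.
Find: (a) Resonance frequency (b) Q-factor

Step 1 — Resonance condition Im(Z)=0 gives ω₀ = 1/√(LC).
Step 2 — ω₀ = 1/√(0.000814·4.7e-07) = 5.113e+04 rad/s.
Step 3 — f₀ = ω₀/(2π) = 8137 Hz.
Step 4 — Series Q: Q = ω₀L/R = 5.113e+04·0.000814/19.6 = 2.123.

(a) f₀ = 8137 Hz  (b) Q = 2.123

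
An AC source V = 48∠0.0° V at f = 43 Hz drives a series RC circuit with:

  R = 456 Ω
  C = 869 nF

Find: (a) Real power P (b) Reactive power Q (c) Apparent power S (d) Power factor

Step 1 — Angular frequency: ω = 2π·f = 2π·43 = 270.2 rad/s.
Step 2 — Component impedances:
  R: Z = R = 456 Ω
  C: Z = 1/(jωC) = -j/(ω·C) = 0 - j4259 Ω
Step 3 — Series combination: Z_total = R + C = 456 - j4259 Ω = 4284∠-83.9° Ω.
Step 4 — Source phasor: V = 48∠0.0° V = 48 V.
Step 5 — Current: I = V / Z = 0.001193 + j0.01114 A = 0.01121∠83.9° A.
Step 6 — Complex power: S = V·I* = 0.05726 - j0.5348 VA.
Step 7 — Real power: P = Re(S) = 0.05726 W.
Step 8 — Reactive power: Q = Im(S) = -0.5348 VAR.
Step 9 — Apparent power: |S| = 0.5379 VA.
Step 10 — Power factor: PF = P/|S| = 0.1065 (leading).

(a) P = 0.05726 W  (b) Q = -0.5348 VAR  (c) S = 0.5379 VA  (d) PF = 0.1065 (leading)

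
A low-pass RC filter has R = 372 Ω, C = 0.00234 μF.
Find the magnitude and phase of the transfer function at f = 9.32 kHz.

Step 1 — Angular frequency: ω = 2π·9320 = 5.856e+04 rad/s.
Step 2 — Transfer function: H(jω) = 1/(1 + jωRC).
Step 3 — Denominator: 1 + jωRC = 1 + j·5.856e+04·372·2.34e-09 = 1 + j0.05097.
Step 4 — H = 0.9974 - j0.05084.
Step 5 — Magnitude: |H| = 0.9987 (-0.0 dB); phase: φ = -2.9°.

|H| = 0.9987 (-0.0 dB), φ = -2.9°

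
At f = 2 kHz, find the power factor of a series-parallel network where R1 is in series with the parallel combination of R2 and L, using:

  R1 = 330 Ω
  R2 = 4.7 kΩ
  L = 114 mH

Step 1 — Angular frequency: ω = 2π·f = 2π·2000 = 1.257e+04 rad/s.
Step 2 — Component impedances:
  R1: Z = R = 330 Ω
  R2: Z = R = 4700 Ω
  L: Z = jωL = j·1.257e+04·0.114 = 0 + j1433 Ω
Step 3 — Parallel branch: R2 || L = 1/(1/R2 + 1/L) = 399.5 + j1311 Ω.
Step 4 — Series with R1: Z_total = R1 + (R2 || L) = 729.5 + j1311 Ω = 1500∠60.9° Ω.
Step 5 — Power factor: PF = cos(φ) = Re(Z)/|Z| = 729.5/1500 = 0.4863.
Step 6 — Type: Im(Z) = 1311 ⇒ lagging (phase φ = 60.9°).

PF = 0.4863 (lagging, φ = 60.9°)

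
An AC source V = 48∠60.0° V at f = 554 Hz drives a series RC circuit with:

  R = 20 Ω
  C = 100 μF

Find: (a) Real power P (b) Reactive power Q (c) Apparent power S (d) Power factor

Step 1 — Angular frequency: ω = 2π·f = 2π·554 = 3481 rad/s.
Step 2 — Component impedances:
  R: Z = R = 20 Ω
  C: Z = 1/(jωC) = -j/(ω·C) = 0 - j2.873 Ω
Step 3 — Series combination: Z_total = R + C = 20 - j2.873 Ω = 20.21∠-8.2° Ω.
Step 4 — Source phasor: V = 48∠60.0° V = 24 + j41.57 V.
Step 5 — Current: I = V / Z = 0.8832 + j2.205 A = 2.376∠68.2° A.
Step 6 — Complex power: S = V·I* = 112.9 - j16.21 VA.
Step 7 — Real power: P = Re(S) = 112.9 W.
Step 8 — Reactive power: Q = Im(S) = -16.21 VAR.
Step 9 — Apparent power: |S| = 114 VA.
Step 10 — Power factor: PF = P/|S| = 0.9898 (leading).

(a) P = 112.9 W  (b) Q = -16.21 VAR  (c) S = 114 VA  (d) PF = 0.9898 (leading)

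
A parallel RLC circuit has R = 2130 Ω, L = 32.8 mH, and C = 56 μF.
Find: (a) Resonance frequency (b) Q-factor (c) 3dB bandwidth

Step 1 — Resonance: ω₀ = 1/√(LC) = 1/√(0.0328·5.6e-05) = 737.9 rad/s.
Step 2 — f₀ = ω₀/(2π) = 117.4 Hz.
Step 3 — Parallel Q: Q = R/(ω₀L) = 2130/(737.9·0.0328) = 88.01.
Step 4 — Bandwidth: Δω = ω₀/Q = 8.384 rad/s; BW = Δω/(2π) = 1.334 Hz.

(a) f₀ = 117.4 Hz  (b) Q = 88.01  (c) BW = 1.334 Hz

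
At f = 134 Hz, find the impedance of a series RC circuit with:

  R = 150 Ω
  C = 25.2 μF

Step 1 — Angular frequency: ω = 2π·f = 2π·134 = 841.9 rad/s.
Step 2 — Component impedances:
  R: Z = R = 150 Ω
  C: Z = 1/(jωC) = -j/(ω·C) = 0 - j47.13 Ω
Step 3 — Series combination: Z_total = R + C = 150 - j47.13 Ω = 157.2∠-17.4° Ω.

Z = 150 - j47.13 Ω = 157.2∠-17.4° Ω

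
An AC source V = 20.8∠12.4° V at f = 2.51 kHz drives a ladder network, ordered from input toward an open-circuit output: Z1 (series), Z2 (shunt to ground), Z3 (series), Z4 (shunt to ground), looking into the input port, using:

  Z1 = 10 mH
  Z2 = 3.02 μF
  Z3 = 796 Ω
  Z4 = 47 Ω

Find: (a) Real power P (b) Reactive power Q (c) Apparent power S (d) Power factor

Step 1 — Angular frequency: ω = 2π·f = 2π·2510 = 1.577e+04 rad/s.
Step 2 — Component impedances:
  Z1: Z = jωL = j·1.577e+04·0.01 = 0 + j157.7 Ω
  Z2: Z = 1/(jωC) = -j/(ω·C) = 0 - j21 Ω
  Z3: Z = R = 796 Ω
  Z4: Z = R = 47 Ω
Step 3 — Ladder network (open output): work backward from the far end, alternating series and parallel combinations. Z_in = 0.5226 + j136.7 Ω = 136.7∠89.8° Ω.
Step 4 — Source phasor: V = 20.8∠12.4° V = 20.31 + j4.466 V.
Step 5 — Current: I = V / Z = 0.03324 - j0.1485 A = 0.1521∠-77.4° A.
Step 6 — Complex power: S = V·I* = 0.0121 + j3.164 VA.
Step 7 — Real power: P = Re(S) = 0.0121 W.
Step 8 — Reactive power: Q = Im(S) = 3.164 VAR.
Step 9 — Apparent power: |S| = 3.164 VA.
Step 10 — Power factor: PF = P/|S| = 0.003822 (lagging).

(a) P = 0.0121 W  (b) Q = 3.164 VAR  (c) S = 3.164 VA  (d) PF = 0.003822 (lagging)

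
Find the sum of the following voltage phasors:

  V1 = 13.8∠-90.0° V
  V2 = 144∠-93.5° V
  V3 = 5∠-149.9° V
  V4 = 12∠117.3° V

Step 1 — Convert each phasor to rectangular form:
  V1 = 13.8·(cos(-90.0°) + j·sin(-90.0°)) = 0 - j13.8 V
  V2 = 144·(cos(-93.5°) + j·sin(-93.5°)) = -8.791 - j143.7 V
  V3 = 5·(cos(-149.9°) + j·sin(-149.9°)) = -4.326 - j2.508 V
  V4 = 12·(cos(117.3°) + j·sin(117.3°)) = -5.504 + j10.66 V
Step 2 — Sum components: V_total = -18.62 - j149.4 V.
Step 3 — Convert to polar: |V_total| = 150.5 V, ∠V_total = -97.1°.

V_total = 150.5∠-97.1° V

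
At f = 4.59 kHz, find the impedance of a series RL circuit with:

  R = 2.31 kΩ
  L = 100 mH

Step 1 — Angular frequency: ω = 2π·f = 2π·4590 = 2.884e+04 rad/s.
Step 2 — Component impedances:
  R: Z = R = 2310 Ω
  L: Z = jωL = j·2.884e+04·0.1 = 0 + j2884 Ω
Step 3 — Series combination: Z_total = R + L = 2310 + j2884 Ω = 3695∠51.3° Ω.

Z = 2310 + j2884 Ω = 3695∠51.3° Ω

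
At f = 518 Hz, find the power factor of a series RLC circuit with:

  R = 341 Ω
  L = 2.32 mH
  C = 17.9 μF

Step 1 — Angular frequency: ω = 2π·f = 2π·518 = 3255 rad/s.
Step 2 — Component impedances:
  R: Z = R = 341 Ω
  L: Z = jωL = j·3255·0.00232 = 0 + j7.551 Ω
  C: Z = 1/(jωC) = -j/(ω·C) = 0 - j17.16 Ω
Step 3 — Series combination: Z_total = R + L + C = 341 - j9.614 Ω = 341.1∠-1.6° Ω.
Step 4 — Power factor: PF = cos(φ) = Re(Z)/|Z| = 341/341.14 = 0.9996.
Step 5 — Type: Im(Z) = -9.614 ⇒ leading (phase φ = -1.6°).

PF = 0.9996 (leading, φ = -1.6°)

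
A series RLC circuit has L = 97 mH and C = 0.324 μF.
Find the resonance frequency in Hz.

Step 1 — Resonance condition Im(Z)=0 gives ω₀ = 1/√(LC).
Step 2 — ω₀ = 1/√(0.097·3.24e-07) = 5641 rad/s.
Step 3 — f₀ = ω₀/(2π) = 897.8 Hz.

f₀ = 897.8 Hz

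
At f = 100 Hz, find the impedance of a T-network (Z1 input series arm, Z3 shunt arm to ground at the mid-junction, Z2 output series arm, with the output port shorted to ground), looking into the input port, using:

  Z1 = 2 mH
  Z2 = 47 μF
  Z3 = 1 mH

Step 1 — Angular frequency: ω = 2π·f = 2π·100 = 628.3 rad/s.
Step 2 — Component impedances:
  Z1: Z = jωL = j·628.3·0.002 = 0 + j1.257 Ω
  Z2: Z = 1/(jωC) = -j/(ω·C) = 0 - j33.86 Ω
  Z3: Z = jωL = j·628.3·0.001 = 0 + j0.6283 Ω
Step 3 — With the output port shorted to ground, the output series arm Z2 runs from the junction to ground; the shunt arm Z3 also runs from the junction to ground. They appear in parallel: Z3 || Z2 = 0 + j0.6402 Ω.
Step 4 — Series with input arm Z1: Z_in = Z1 + (Z3 || Z2) = 0 + j1.897 Ω = 1.897∠90.0° Ω.

Z = 0 + j1.897 Ω = 1.897∠90.0° Ω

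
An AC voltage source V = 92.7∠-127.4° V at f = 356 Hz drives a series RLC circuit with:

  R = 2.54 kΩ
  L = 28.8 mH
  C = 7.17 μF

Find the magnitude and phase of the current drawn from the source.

Step 1 — Angular frequency: ω = 2π·f = 2π·356 = 2237 rad/s.
Step 2 — Component impedances:
  R: Z = R = 2540 Ω
  L: Z = jωL = j·2237·0.0288 = 0 + j64.42 Ω
  C: Z = 1/(jωC) = -j/(ω·C) = 0 - j62.35 Ω
Step 3 — Series combination: Z_total = R + L + C = 2540 + j2.068 Ω = 2540∠0.0° Ω.
Step 4 — Source phasor: V = 92.7∠-127.4° V = -56.3 - j73.64 V.
Step 5 — Ohm's law: I = V / Z_total = (-56.3 - j73.64) / (2540 + j2.068) = -0.02219 - j0.02897 A.
Step 6 — Convert to polar: |I| = 0.0365 A, ∠I = -127.4°.

I = 0.0365∠-127.4° A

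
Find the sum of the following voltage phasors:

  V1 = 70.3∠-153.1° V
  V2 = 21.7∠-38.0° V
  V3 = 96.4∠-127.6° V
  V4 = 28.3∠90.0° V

Step 1 — Convert each phasor to rectangular form:
  V1 = 70.3·(cos(-153.1°) + j·sin(-153.1°)) = -62.69 - j31.81 V
  V2 = 21.7·(cos(-38.0°) + j·sin(-38.0°)) = 17.1 - j13.36 V
  V3 = 96.4·(cos(-127.6°) + j·sin(-127.6°)) = -58.82 - j76.38 V
  V4 = 28.3·(cos(90.0°) + j·sin(90.0°)) = 0 + j28.3 V
Step 2 — Sum components: V_total = -104.4 - j93.24 V.
Step 3 — Convert to polar: |V_total| = 140 V, ∠V_total = -138.2°.

V_total = 140∠-138.2° V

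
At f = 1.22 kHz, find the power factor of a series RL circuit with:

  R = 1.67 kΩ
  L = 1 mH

Step 1 — Angular frequency: ω = 2π·f = 2π·1220 = 7665 rad/s.
Step 2 — Component impedances:
  R: Z = R = 1670 Ω
  L: Z = jωL = j·7665·0.001 = 0 + j7.665 Ω
Step 3 — Series combination: Z_total = R + L = 1670 + j7.665 Ω = 1670∠0.3° Ω.
Step 4 — Power factor: PF = cos(φ) = Re(Z)/|Z| = 1670/1670 = 1.
Step 5 — Type: Im(Z) = 7.665 ⇒ lagging (phase φ = 0.3°).

PF = 1 (lagging, φ = 0.3°)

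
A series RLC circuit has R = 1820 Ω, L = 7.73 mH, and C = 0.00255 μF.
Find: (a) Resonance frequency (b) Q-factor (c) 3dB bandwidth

Step 1 — Resonance: ω₀ = 1/√(LC) = 1/√(0.00773·2.55e-09) = 2.252e+05 rad/s.
Step 2 — f₀ = ω₀/(2π) = 3.585e+04 Hz.
Step 3 — Series Q: Q = ω₀L/R = 2.252e+05·0.00773/1820 = 0.9566.
Step 4 — Bandwidth: Δω = ω₀/Q = 2.354e+05 rad/s; BW = Δω/(2π) = 3.747e+04 Hz.

(a) f₀ = 3.585e+04 Hz  (b) Q = 0.9566  (c) BW = 3.747e+04 Hz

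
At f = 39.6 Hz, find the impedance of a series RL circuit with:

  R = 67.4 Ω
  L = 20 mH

Step 1 — Angular frequency: ω = 2π·f = 2π·39.6 = 248.8 rad/s.
Step 2 — Component impedances:
  R: Z = R = 67.4 Ω
  L: Z = jωL = j·248.8·0.02 = 0 + j4.976 Ω
Step 3 — Series combination: Z_total = R + L = 67.4 + j4.976 Ω = 67.58∠4.2° Ω.

Z = 67.4 + j4.976 Ω = 67.58∠4.2° Ω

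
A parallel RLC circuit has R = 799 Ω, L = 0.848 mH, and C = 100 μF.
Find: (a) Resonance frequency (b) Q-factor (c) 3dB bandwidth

Step 1 — Resonance: ω₀ = 1/√(LC) = 1/√(0.000848·0.0001) = 3434 rad/s.
Step 2 — f₀ = ω₀/(2π) = 546.5 Hz.
Step 3 — Parallel Q: Q = R/(ω₀L) = 799/(3434·0.000848) = 274.4.
Step 4 — Bandwidth: Δω = ω₀/Q = 12.52 rad/s; BW = Δω/(2π) = 1.992 Hz.

(a) f₀ = 546.5 Hz  (b) Q = 274.4  (c) BW = 1.992 Hz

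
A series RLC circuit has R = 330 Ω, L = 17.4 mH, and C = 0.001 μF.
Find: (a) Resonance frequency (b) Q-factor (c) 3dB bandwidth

Step 1 — Resonance: ω₀ = 1/√(LC) = 1/√(0.0174·1e-09) = 2.397e+05 rad/s.
Step 2 — f₀ = ω₀/(2π) = 3.815e+04 Hz.
Step 3 — Series Q: Q = ω₀L/R = 2.397e+05·0.0174/330 = 12.64.
Step 4 — Bandwidth: Δω = ω₀/Q = 1.897e+04 rad/s; BW = Δω/(2π) = 3018 Hz.

(a) f₀ = 3.815e+04 Hz  (b) Q = 12.64  (c) BW = 3018 Hz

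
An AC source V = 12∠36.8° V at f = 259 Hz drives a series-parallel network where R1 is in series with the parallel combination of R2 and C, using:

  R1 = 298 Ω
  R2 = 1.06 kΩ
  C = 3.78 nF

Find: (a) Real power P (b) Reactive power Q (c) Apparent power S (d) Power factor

Step 1 — Angular frequency: ω = 2π·f = 2π·259 = 1627 rad/s.
Step 2 — Component impedances:
  R1: Z = R = 298 Ω
  R2: Z = R = 1060 Ω
  C: Z = 1/(jωC) = -j/(ω·C) = 0 - j1.626e+05 Ω
Step 3 — Parallel branch: R2 || C = 1/(1/R2 + 1/C) = 1060 - j6.911 Ω.
Step 4 — Series with R1: Z_total = R1 + (R2 || C) = 1358 - j6.911 Ω = 1358∠-0.3° Ω.
Step 5 — Source phasor: V = 12∠36.8° V = 9.609 + j7.188 V.
Step 6 — Current: I = V / Z = 0.007049 + j0.005329 A = 0.008837∠37.1° A.
Step 7 — Complex power: S = V·I* = 0.106 - j0.0005397 VA.
Step 8 — Real power: P = Re(S) = 0.106 W.
Step 9 — Reactive power: Q = Im(S) = -0.0005397 VAR.
Step 10 — Apparent power: |S| = 0.106 VA.
Step 11 — Power factor: PF = P/|S| = 1 (leading).

(a) P = 0.106 W  (b) Q = -0.0005397 VAR  (c) S = 0.106 VA  (d) PF = 1 (leading)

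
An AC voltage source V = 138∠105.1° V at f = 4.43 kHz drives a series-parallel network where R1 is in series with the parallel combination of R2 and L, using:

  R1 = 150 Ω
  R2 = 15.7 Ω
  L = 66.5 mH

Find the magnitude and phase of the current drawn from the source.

Step 1 — Angular frequency: ω = 2π·f = 2π·4430 = 2.783e+04 rad/s.
Step 2 — Component impedances:
  R1: Z = R = 150 Ω
  R2: Z = R = 15.7 Ω
  L: Z = jωL = j·2.783e+04·0.0665 = 0 + j1851 Ω
Step 3 — Parallel branch: R2 || L = 1/(1/R2 + 1/L) = 15.7 + j0.1332 Ω.
Step 4 — Series with R1: Z_total = R1 + (R2 || L) = 165.7 + j0.1332 Ω = 165.7∠0.0° Ω.
Step 5 — Source phasor: V = 138∠105.1° V = -35.95 + j133.2 V.
Step 6 — Ohm's law: I = V / Z_total = (-35.95 + j133.2) / (165.7 + j0.1332) = -0.2163 + j0.8043 A.
Step 7 — Convert to polar: |I| = 0.8328 A, ∠I = 105.1°.

I = 0.8328∠105.1° A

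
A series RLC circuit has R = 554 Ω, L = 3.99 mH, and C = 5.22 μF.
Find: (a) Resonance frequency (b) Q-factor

Step 1 — Resonance condition Im(Z)=0 gives ω₀ = 1/√(LC).
Step 2 — ω₀ = 1/√(0.00399·5.22e-06) = 6929 rad/s.
Step 3 — f₀ = ω₀/(2π) = 1103 Hz.
Step 4 — Series Q: Q = ω₀L/R = 6929·0.00399/554 = 0.0499.

(a) f₀ = 1103 Hz  (b) Q = 0.0499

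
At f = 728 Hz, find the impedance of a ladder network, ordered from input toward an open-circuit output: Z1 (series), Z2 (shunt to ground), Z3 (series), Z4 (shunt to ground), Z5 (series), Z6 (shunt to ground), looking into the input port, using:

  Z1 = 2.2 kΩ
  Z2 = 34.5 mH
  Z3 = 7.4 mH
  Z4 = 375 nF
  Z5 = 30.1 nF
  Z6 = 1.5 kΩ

Step 1 — Angular frequency: ω = 2π·f = 2π·728 = 4574 rad/s.
Step 2 — Component impedances:
  Z1: Z = R = 2200 Ω
  Z2: Z = jωL = j·4574·0.0345 = 0 + j157.8 Ω
  Z3: Z = jωL = j·4574·0.0074 = 0 + j33.85 Ω
  Z4: Z = 1/(jωC) = -j/(ω·C) = 0 - j583 Ω
  Z5: Z = 1/(jωC) = -j/(ω·C) = 0 - j7263 Ω
  Z6: Z = R = 1500 Ω
Step 3 — Ladder network (open output): work backward from the far end, alternating series and parallel combinations. Z_in = 2202 + j229 Ω = 2214∠5.9° Ω.

Z = 2202 + j229 Ω = 2214∠5.9° Ω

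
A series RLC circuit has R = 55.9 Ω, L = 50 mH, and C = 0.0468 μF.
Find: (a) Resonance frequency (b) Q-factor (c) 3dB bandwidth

Step 1 — Resonance: ω₀ = 1/√(LC) = 1/√(0.05·4.68e-08) = 2.067e+04 rad/s.
Step 2 — f₀ = ω₀/(2π) = 3290 Hz.
Step 3 — Series Q: Q = ω₀L/R = 2.067e+04·0.05/55.9 = 18.49.
Step 4 — Bandwidth: Δω = ω₀/Q = 1118 rad/s; BW = Δω/(2π) = 177.9 Hz.

(a) f₀ = 3290 Hz  (b) Q = 18.49  (c) BW = 177.9 Hz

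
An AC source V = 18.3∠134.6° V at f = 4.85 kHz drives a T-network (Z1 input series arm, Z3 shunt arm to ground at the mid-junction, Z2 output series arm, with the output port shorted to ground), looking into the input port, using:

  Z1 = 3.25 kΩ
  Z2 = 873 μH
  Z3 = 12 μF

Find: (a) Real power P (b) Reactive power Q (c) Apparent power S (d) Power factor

Step 1 — Angular frequency: ω = 2π·f = 2π·4850 = 3.047e+04 rad/s.
Step 2 — Component impedances:
  Z1: Z = R = 3250 Ω
  Z2: Z = jωL = j·3.047e+04·0.000873 = 0 + j26.6 Ω
  Z3: Z = 1/(jωC) = -j/(ω·C) = 0 - j2.735 Ω
Step 3 — With the output port shorted to ground, the output series arm Z2 runs from the junction to ground; the shunt arm Z3 also runs from the junction to ground. They appear in parallel: Z3 || Z2 = 0 - j3.048 Ω.
Step 4 — Series with input arm Z1: Z_in = Z1 + (Z3 || Z2) = 3250 - j3.048 Ω = 3250∠-0.1° Ω.
Step 5 — Source phasor: V = 18.3∠134.6° V = -12.85 + j13.03 V.
Step 6 — Current: I = V / Z = -0.003957 + j0.004006 A = 0.005631∠134.7° A.
Step 7 — Complex power: S = V·I* = 0.103 - j9.664e-05 VA.
Step 8 — Real power: P = Re(S) = 0.103 W.
Step 9 — Reactive power: Q = Im(S) = -9.664e-05 VAR.
Step 10 — Apparent power: |S| = 0.103 VA.
Step 11 — Power factor: PF = P/|S| = 1 (leading).

(a) P = 0.103 W  (b) Q = -9.664e-05 VAR  (c) S = 0.103 VA  (d) PF = 1 (leading)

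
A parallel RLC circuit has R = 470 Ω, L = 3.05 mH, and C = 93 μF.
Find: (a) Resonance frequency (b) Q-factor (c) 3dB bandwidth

Step 1 — Resonance: ω₀ = 1/√(LC) = 1/√(0.00305·9.3e-05) = 1878 rad/s.
Step 2 — f₀ = ω₀/(2π) = 298.8 Hz.
Step 3 — Parallel Q: Q = R/(ω₀L) = 470/(1878·0.00305) = 82.07.
Step 4 — Bandwidth: Δω = ω₀/Q = 22.88 rad/s; BW = Δω/(2π) = 3.641 Hz.

(a) f₀ = 298.8 Hz  (b) Q = 82.07  (c) BW = 3.641 Hz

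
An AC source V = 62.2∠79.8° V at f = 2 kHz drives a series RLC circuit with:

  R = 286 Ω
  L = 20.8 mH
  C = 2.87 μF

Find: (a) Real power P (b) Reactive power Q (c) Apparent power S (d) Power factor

Step 1 — Angular frequency: ω = 2π·f = 2π·2000 = 1.257e+04 rad/s.
Step 2 — Component impedances:
  R: Z = R = 286 Ω
  L: Z = jωL = j·1.257e+04·0.0208 = 0 + j261.4 Ω
  C: Z = 1/(jωC) = -j/(ω·C) = 0 - j27.73 Ω
Step 3 — Series combination: Z_total = R + L + C = 286 + j233.7 Ω = 369.3∠39.2° Ω.
Step 4 — Source phasor: V = 62.2∠79.8° V = 11.01 + j61.22 V.
Step 5 — Current: I = V / Z = 0.128 + j0.1095 A = 0.1684∠40.6° A.
Step 6 — Complex power: S = V·I* = 8.113 + j6.628 VA.
Step 7 — Real power: P = Re(S) = 8.113 W.
Step 8 — Reactive power: Q = Im(S) = 6.628 VAR.
Step 9 — Apparent power: |S| = 10.48 VA.
Step 10 — Power factor: PF = P/|S| = 0.7744 (lagging).

(a) P = 8.113 W  (b) Q = 6.628 VAR  (c) S = 10.48 VA  (d) PF = 0.7744 (lagging)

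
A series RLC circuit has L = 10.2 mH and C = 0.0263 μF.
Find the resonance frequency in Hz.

Step 1 — Resonance condition Im(Z)=0 gives ω₀ = 1/√(LC).
Step 2 — ω₀ = 1/√(0.0102·2.63e-08) = 6.106e+04 rad/s.
Step 3 — f₀ = ω₀/(2π) = 9717 Hz.

f₀ = 9717 Hz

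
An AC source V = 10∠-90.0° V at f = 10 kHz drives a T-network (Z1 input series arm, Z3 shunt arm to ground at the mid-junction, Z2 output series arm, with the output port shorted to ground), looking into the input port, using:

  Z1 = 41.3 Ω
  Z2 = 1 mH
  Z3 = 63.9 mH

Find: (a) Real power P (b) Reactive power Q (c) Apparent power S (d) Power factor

Step 1 — Angular frequency: ω = 2π·f = 2π·1e+04 = 6.283e+04 rad/s.
Step 2 — Component impedances:
  Z1: Z = R = 41.3 Ω
  Z2: Z = jωL = j·6.283e+04·0.001 = 0 + j62.83 Ω
  Z3: Z = jωL = j·6.283e+04·0.0639 = 0 + j4015 Ω
Step 3 — With the output port shorted to ground, the output series arm Z2 runs from the junction to ground; the shunt arm Z3 also runs from the junction to ground. They appear in parallel: Z3 || Z2 = 0 + j61.86 Ω.
Step 4 — Series with input arm Z1: Z_in = Z1 + (Z3 || Z2) = 41.3 + j61.86 Ω = 74.38∠56.3° Ω.
Step 5 — Source phasor: V = 10∠-90.0° V = 0 - j10 V.
Step 6 — Current: I = V / Z = -0.1118 - j0.07465 A = 0.1344∠-146.3° A.
Step 7 — Complex power: S = V·I* = 0.7465 + j1.118 VA.
Step 8 — Real power: P = Re(S) = 0.7465 W.
Step 9 — Reactive power: Q = Im(S) = 1.118 VAR.
Step 10 — Apparent power: |S| = 1.344 VA.
Step 11 — Power factor: PF = P/|S| = 0.5552 (lagging).

(a) P = 0.7465 W  (b) Q = 1.118 VAR  (c) S = 1.344 VA  (d) PF = 0.5552 (lagging)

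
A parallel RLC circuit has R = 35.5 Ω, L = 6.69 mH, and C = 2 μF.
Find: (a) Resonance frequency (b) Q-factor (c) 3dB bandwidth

Step 1 — Resonance: ω₀ = 1/√(LC) = 1/√(0.00669·2e-06) = 8645 rad/s.
Step 2 — f₀ = ω₀/(2π) = 1376 Hz.
Step 3 — Parallel Q: Q = R/(ω₀L) = 35.5/(8645·0.00669) = 0.6138.
Step 4 — Bandwidth: Δω = ω₀/Q = 1.408e+04 rad/s; BW = Δω/(2π) = 2242 Hz.

(a) f₀ = 1376 Hz  (b) Q = 0.6138  (c) BW = 2242 Hz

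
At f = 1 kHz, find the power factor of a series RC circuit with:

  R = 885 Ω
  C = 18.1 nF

Step 1 — Angular frequency: ω = 2π·f = 2π·1000 = 6283 rad/s.
Step 2 — Component impedances:
  R: Z = R = 885 Ω
  C: Z = 1/(jωC) = -j/(ω·C) = 0 - j8793 Ω
Step 3 — Series combination: Z_total = R + C = 885 - j8793 Ω = 8838∠-84.3° Ω.
Step 4 — Power factor: PF = cos(φ) = Re(Z)/|Z| = 885/8838 = 0.1001.
Step 5 — Type: Im(Z) = -8793 ⇒ leading (phase φ = -84.3°).

PF = 0.1001 (leading, φ = -84.3°)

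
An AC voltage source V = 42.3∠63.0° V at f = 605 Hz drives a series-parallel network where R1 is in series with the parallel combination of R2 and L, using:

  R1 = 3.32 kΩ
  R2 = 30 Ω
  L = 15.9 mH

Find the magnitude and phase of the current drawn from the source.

Step 1 — Angular frequency: ω = 2π·f = 2π·605 = 3801 rad/s.
Step 2 — Component impedances:
  R1: Z = R = 3320 Ω
  R2: Z = R = 30 Ω
  L: Z = jωL = j·3801·0.0159 = 0 + j60.44 Ω
Step 3 — Parallel branch: R2 || L = 1/(1/R2 + 1/L) = 24.07 + j11.95 Ω.
Step 4 — Series with R1: Z_total = R1 + (R2 || L) = 3344 + j11.95 Ω = 3344∠0.2° Ω.
Step 5 — Source phasor: V = 42.3∠63.0° V = 19.2 + j37.69 V.
Step 6 — Ohm's law: I = V / Z_total = (19.2 + j37.69) / (3344 + j11.95) = 0.005783 + j0.01125 A.
Step 7 — Convert to polar: |I| = 0.01265 A, ∠I = 62.8°.

I = 0.01265∠62.8° A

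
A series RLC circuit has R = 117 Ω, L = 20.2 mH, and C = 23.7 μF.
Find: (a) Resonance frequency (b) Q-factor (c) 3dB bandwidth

Step 1 — Resonance: ω₀ = 1/√(LC) = 1/√(0.0202·2.37e-05) = 1445 rad/s.
Step 2 — f₀ = ω₀/(2π) = 230 Hz.
Step 3 — Series Q: Q = ω₀L/R = 1445·0.0202/117 = 0.2495.
Step 4 — Bandwidth: Δω = ω₀/Q = 5792 rad/s; BW = Δω/(2π) = 921.8 Hz.

(a) f₀ = 230 Hz  (b) Q = 0.2495  (c) BW = 921.8 Hz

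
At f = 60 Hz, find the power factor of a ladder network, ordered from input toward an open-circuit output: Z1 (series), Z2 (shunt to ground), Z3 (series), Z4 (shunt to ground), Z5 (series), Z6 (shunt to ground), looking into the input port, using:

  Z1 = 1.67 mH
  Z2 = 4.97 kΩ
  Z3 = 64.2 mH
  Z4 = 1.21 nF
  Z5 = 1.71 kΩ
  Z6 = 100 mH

Step 1 — Angular frequency: ω = 2π·f = 2π·60 = 377 rad/s.
Step 2 — Component impedances:
  Z1: Z = jωL = j·377·0.00167 = 0 + j0.6296 Ω
  Z2: Z = R = 4970 Ω
  Z3: Z = jωL = j·377·0.0642 = 0 + j24.2 Ω
  Z4: Z = 1/(jωC) = -j/(ω·C) = 0 - j2.192e+06 Ω
  Z5: Z = R = 1710 Ω
  Z6: Z = jωL = j·377·0.1 = 0 + j37.7 Ω
Step 3 — Ladder network (open output): work backward from the far end, alternating series and parallel combinations. Z_in = 1273 + j34.15 Ω = 1273∠1.5° Ω.
Step 4 — Power factor: PF = cos(φ) = Re(Z)/|Z| = 1272.6/1273.1 = 0.9996.
Step 5 — Type: Im(Z) = 34.15 ⇒ lagging (phase φ = 1.5°).

PF = 0.9996 (lagging, φ = 1.5°)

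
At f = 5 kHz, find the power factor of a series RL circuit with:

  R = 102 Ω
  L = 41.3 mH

Step 1 — Angular frequency: ω = 2π·f = 2π·5000 = 3.142e+04 rad/s.
Step 2 — Component impedances:
  R: Z = R = 102 Ω
  L: Z = jωL = j·3.142e+04·0.0413 = 0 + j1297 Ω
Step 3 — Series combination: Z_total = R + L = 102 + j1297 Ω = 1301∠85.5° Ω.
Step 4 — Power factor: PF = cos(φ) = Re(Z)/|Z| = 102/1301.5 = 0.07837.
Step 5 — Type: Im(Z) = 1297 ⇒ lagging (phase φ = 85.5°).

PF = 0.07837 (lagging, φ = 85.5°)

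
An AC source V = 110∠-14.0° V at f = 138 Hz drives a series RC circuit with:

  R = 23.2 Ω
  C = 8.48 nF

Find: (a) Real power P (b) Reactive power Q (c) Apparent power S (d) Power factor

Step 1 — Angular frequency: ω = 2π·f = 2π·138 = 867.1 rad/s.
Step 2 — Component impedances:
  R: Z = R = 23.2 Ω
  C: Z = 1/(jωC) = -j/(ω·C) = 0 - j1.36e+05 Ω
Step 3 — Series combination: Z_total = R + C = 23.2 - j1.36e+05 Ω = 1.36e+05∠-90.0° Ω.
Step 4 — Source phasor: V = 110∠-14.0° V = 106.7 - j26.61 V.
Step 5 — Current: I = V / Z = 0.0001958 + j0.0007848 A = 0.0008088∠76.0° A.
Step 6 — Complex power: S = V·I* = 1.518e-05 - j0.08897 VA.
Step 7 — Real power: P = Re(S) = 1.518e-05 W.
Step 8 — Reactive power: Q = Im(S) = -0.08897 VAR.
Step 9 — Apparent power: |S| = 0.08897 VA.
Step 10 — Power factor: PF = P/|S| = 0.0001706 (leading).

(a) P = 1.518e-05 W  (b) Q = -0.08897 VAR  (c) S = 0.08897 VA  (d) PF = 0.0001706 (leading)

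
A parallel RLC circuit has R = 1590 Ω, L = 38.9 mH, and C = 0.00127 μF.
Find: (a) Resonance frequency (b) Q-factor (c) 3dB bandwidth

Step 1 — Resonance: ω₀ = 1/√(LC) = 1/√(0.0389·1.27e-09) = 1.423e+05 rad/s.
Step 2 — f₀ = ω₀/(2π) = 2.264e+04 Hz.
Step 3 — Parallel Q: Q = R/(ω₀L) = 1590/(1.423e+05·0.0389) = 0.2873.
Step 4 — Bandwidth: Δω = ω₀/Q = 4.952e+05 rad/s; BW = Δω/(2π) = 7.882e+04 Hz.

(a) f₀ = 2.264e+04 Hz  (b) Q = 0.2873  (c) BW = 7.882e+04 Hz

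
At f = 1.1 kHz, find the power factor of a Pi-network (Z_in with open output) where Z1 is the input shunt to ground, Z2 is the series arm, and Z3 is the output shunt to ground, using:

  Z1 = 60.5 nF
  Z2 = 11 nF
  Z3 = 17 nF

Step 1 — Angular frequency: ω = 2π·f = 2π·1100 = 6912 rad/s.
Step 2 — Component impedances:
  Z1: Z = 1/(jωC) = -j/(ω·C) = 0 - j2392 Ω
  Z2: Z = 1/(jωC) = -j/(ω·C) = 0 - j1.315e+04 Ω
  Z3: Z = 1/(jωC) = -j/(ω·C) = 0 - j8511 Ω
Step 3 — With open output, the series arm Z2 and the output shunt Z3 appear in series to ground: Z2 + Z3 = 0 - j2.166e+04 Ω.
Step 4 — Parallel with input shunt Z1: Z_in = Z1 || (Z2 + Z3) = 0 - j2154 Ω = 2154∠-90.0° Ω.
Step 5 — Power factor: PF = cos(φ) = Re(Z)/|Z| = 0/2154 = 0.
Step 6 — Type: Im(Z) = -2154 ⇒ leading (phase φ = -90.0°).

PF = 0 (leading, φ = -90.0°)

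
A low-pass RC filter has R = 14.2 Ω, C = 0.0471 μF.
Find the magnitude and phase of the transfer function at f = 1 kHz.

Step 1 — Angular frequency: ω = 2π·1000 = 6283 rad/s.
Step 2 — Transfer function: H(jω) = 1/(1 + jωRC).
Step 3 — Denominator: 1 + jωRC = 1 + j·6283·14.2·4.71e-08 = 1 + j0.004202.
Step 4 — H = 1 - j0.004202.
Step 5 — Magnitude: |H| = 1 (-0.0 dB); phase: φ = -0.2°.

|H| = 1 (-0.0 dB), φ = -0.2°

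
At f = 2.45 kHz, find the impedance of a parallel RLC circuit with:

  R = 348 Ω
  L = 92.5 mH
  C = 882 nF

Step 1 — Angular frequency: ω = 2π·f = 2π·2450 = 1.539e+04 rad/s.
Step 2 — Component impedances:
  R: Z = R = 348 Ω
  L: Z = jωL = j·1.539e+04·0.0925 = 0 + j1424 Ω
  C: Z = 1/(jωC) = -j/(ω·C) = 0 - j73.65 Ω
Step 3 — Parallel combination: 1/Z_total = 1/R + 1/L + 1/C; Z_total = 16.51 - j73.98 Ω = 75.8∠-77.4° Ω.

Z = 16.51 - j73.98 Ω = 75.8∠-77.4° Ω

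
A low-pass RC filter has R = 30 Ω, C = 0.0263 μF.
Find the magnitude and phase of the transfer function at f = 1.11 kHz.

Step 1 — Angular frequency: ω = 2π·1110 = 6974 rad/s.
Step 2 — Transfer function: H(jω) = 1/(1 + jωRC).
Step 3 — Denominator: 1 + jωRC = 1 + j·6974·30·2.63e-08 = 1 + j0.005503.
Step 4 — H = 1 - j0.005503.
Step 5 — Magnitude: |H| = 1 (-0.0 dB); phase: φ = -0.3°.

|H| = 1 (-0.0 dB), φ = -0.3°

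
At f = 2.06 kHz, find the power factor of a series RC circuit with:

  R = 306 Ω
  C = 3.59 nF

Step 1 — Angular frequency: ω = 2π·f = 2π·2060 = 1.294e+04 rad/s.
Step 2 — Component impedances:
  R: Z = R = 306 Ω
  C: Z = 1/(jωC) = -j/(ω·C) = 0 - j2.152e+04 Ω
Step 3 — Series combination: Z_total = R + C = 306 - j2.152e+04 Ω = 2.152e+04∠-89.2° Ω.
Step 4 — Power factor: PF = cos(φ) = Re(Z)/|Z| = 306/2.152e+04 = 0.01422.
Step 5 — Type: Im(Z) = -2.152e+04 ⇒ leading (phase φ = -89.2°).

PF = 0.01422 (leading, φ = -89.2°)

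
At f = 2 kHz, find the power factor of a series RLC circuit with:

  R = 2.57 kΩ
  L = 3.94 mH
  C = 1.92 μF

Step 1 — Angular frequency: ω = 2π·f = 2π·2000 = 1.257e+04 rad/s.
Step 2 — Component impedances:
  R: Z = R = 2570 Ω
  L: Z = jωL = j·1.257e+04·0.00394 = 0 + j49.51 Ω
  C: Z = 1/(jωC) = -j/(ω·C) = 0 - j41.45 Ω
Step 3 — Series combination: Z_total = R + L + C = 2570 + j8.065 Ω = 2570∠0.2° Ω.
Step 4 — Power factor: PF = cos(φ) = Re(Z)/|Z| = 2570/2570 = 1.
Step 5 — Type: Im(Z) = 8.065 ⇒ lagging (phase φ = 0.2°).

PF = 1 (lagging, φ = 0.2°)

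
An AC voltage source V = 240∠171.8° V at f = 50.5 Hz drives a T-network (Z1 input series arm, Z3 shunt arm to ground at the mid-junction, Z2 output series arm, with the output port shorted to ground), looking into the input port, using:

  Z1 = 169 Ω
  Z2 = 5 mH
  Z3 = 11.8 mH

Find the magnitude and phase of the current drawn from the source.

Step 1 — Angular frequency: ω = 2π·f = 2π·50.5 = 317.3 rad/s.
Step 2 — Component impedances:
  Z1: Z = R = 169 Ω
  Z2: Z = jωL = j·317.3·0.005 = 0 + j1.587 Ω
  Z3: Z = jωL = j·317.3·0.0118 = 0 + j3.744 Ω
Step 3 — With the output port shorted to ground, the output series arm Z2 runs from the junction to ground; the shunt arm Z3 also runs from the junction to ground. They appear in parallel: Z3 || Z2 = 0 + j1.114 Ω.
Step 4 — Series with input arm Z1: Z_in = Z1 + (Z3 || Z2) = 169 + j1.114 Ω = 169∠0.4° Ω.
Step 5 — Source phasor: V = 240∠171.8° V = -237.5 + j34.23 V.
Step 6 — Ohm's law: I = V / Z_total = (-237.5 + j34.23) / (169 + j1.114) = -1.404 + j0.2118 A.
Step 7 — Convert to polar: |I| = 1.42 A, ∠I = 171.4°.

I = 1.42∠171.4° A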